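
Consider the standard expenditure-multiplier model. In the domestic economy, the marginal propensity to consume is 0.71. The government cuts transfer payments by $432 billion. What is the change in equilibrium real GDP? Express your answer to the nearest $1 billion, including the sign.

The transfer change shifts disposable income by −$432 billion, so first-round consumption changes by c·ΔTR = 0.71 × (−$432 billion) = −$306.72 billion.
Expenditure multiplier = 1/(1 − MPC) = 1/(1 − 0.71) = 1/0.29 ≈ 3.448.
The transfer multiplier is c × k ≈ 2.448, so ΔY = k × (c·ΔTR) = (−$306.72 billion) / 0.29 ≈ −$1,058 billion.

−$1,058 billion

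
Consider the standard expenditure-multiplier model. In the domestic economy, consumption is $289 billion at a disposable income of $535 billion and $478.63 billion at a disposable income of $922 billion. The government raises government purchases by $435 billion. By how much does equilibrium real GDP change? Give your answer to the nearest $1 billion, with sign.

MPC = ΔC/ΔYd = (478.63 − 289)/(922 − 535) = 189.63/387 = 0.49.
Expenditure multiplier = 1/(1 − MPC) = 1/(1 − 0.49) = 1/0.51 ≈ 1.961.
ΔY = k × ΔG = (+$435 billion) / 0.51 ≈ +$853 billion.

+$853 billion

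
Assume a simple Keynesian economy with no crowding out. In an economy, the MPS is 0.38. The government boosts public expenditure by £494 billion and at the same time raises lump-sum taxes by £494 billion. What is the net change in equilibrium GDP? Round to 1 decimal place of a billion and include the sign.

+£494.0 billion

MPC = 1 − MPS = 1 − 0.38 = 0.62.
Expenditure multiplier = 1/(1 − MPC) = 1/(1 − 0.62) = 1/0.38 ≈ 2.632.
ΔG contributes k·ΔG = (+£494 billion) / 0.38 = +£1,300 billion.
ΔT of +£494 billion changes first-round spending by −c·ΔT = −£306.28 billion, contributing k·(−c·ΔT) = (−£306.28 billion) / 0.38 = −£806 billion.
With ΔG = ΔT and no other leakages, the balanced-budget multiplier is 1, so ΔY = ΔG = +£494 billion.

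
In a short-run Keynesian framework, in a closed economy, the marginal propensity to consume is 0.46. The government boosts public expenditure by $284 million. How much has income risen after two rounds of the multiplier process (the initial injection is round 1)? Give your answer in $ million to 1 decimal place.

$414.6 million

Round 1 adds ΔG = $284 million; each later round is MPC = 0.46 times the previous.
After 2 rounds: 284 + 130.64 = ΔG·(1 − c^2)/(1 − c) = 284 × (1 − 0.2116)/0.54 ≈ $414.6 million.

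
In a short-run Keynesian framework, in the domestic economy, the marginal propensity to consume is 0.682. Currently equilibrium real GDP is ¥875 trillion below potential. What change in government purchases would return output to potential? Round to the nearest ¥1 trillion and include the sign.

Spending multiplier = 1/(1 − MPC) = 1/(1 − 0.682) = 1/0.318 ≈ 3.145.
Need ΔY = +¥875 trillion, so ΔG = ΔY/k = (+¥875 trillion) × 0.318 ≈ +¥278 trillion.
The government should increase government purchases by ¥278 trillion.

+¥278 trillion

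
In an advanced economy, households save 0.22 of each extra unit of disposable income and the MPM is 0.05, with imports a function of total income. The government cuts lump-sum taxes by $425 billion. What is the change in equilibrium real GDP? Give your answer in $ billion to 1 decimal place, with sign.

+$1,227.8 billion

MPC = 1 − MPS = 1 − 0.22 = 0.78.
A lump-sum tax change of −$425 billion shifts disposable income by +$425 billion; first-round consumption changes by −c × ΔT = −0.78 × (−$425 billion) = +$331.5 billion.
Expenditure multiplier = 1/(1 − c + m) = 1/(1 − 0.78 + 0.05) = 1/0.27 ≈ 3.704.
The tax multiplier is −c × k ≈ −2.889, so ΔY = k × (−c·ΔT) = (+$331.5 billion) / 0.27 ≈ +$1,227.8 billion.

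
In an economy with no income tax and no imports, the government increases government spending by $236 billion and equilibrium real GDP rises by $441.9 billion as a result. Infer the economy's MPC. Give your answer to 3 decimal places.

Implied spending multiplier k = ΔY/ΔG = 441.9/236 ≈ 1.8725.
Since k = 1/(1 − MPC), MPC = 1 − 1/k = 1 − ΔG/ΔY = 1 − 236/441.9 ≈ 0.466.

0.466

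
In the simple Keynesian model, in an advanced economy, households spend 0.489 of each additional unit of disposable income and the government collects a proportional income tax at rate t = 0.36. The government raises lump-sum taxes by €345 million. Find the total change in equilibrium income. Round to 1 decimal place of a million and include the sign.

A lump-sum tax change of +€345 million shifts disposable income by −€345 million; first-round consumption changes by −c × ΔT = −0.489 × (+€345 million) = −€168.705 million.
Expenditure multiplier = 1/(1 − c(1−t)) = 1/(1 − 0.489×0.64) = 1/0.68704 ≈ 1.456.
The tax multiplier is −c × k ≈ −0.712, so ΔY = k × (−c·ΔT) = (−€168.705 million) / 0.68704 ≈ −€245.6 million.

−€245.6 million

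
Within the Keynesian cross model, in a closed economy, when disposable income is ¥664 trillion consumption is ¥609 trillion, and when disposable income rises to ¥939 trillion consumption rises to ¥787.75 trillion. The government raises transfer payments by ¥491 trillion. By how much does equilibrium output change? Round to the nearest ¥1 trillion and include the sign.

+¥912 trillion

MPC = ΔC/ΔYd = (787.75 − 609)/(939 − 664) = 178.75/275 = 0.65.
The transfer change shifts disposable income by +¥491 trillion, so first-round consumption changes by c·ΔTR = 0.65 × (+¥491 trillion) = +¥319.15 trillion.
Expenditure multiplier = 1/(1 − MPC) = 1/(1 − 0.65) = 1/0.35 ≈ 2.857.
The transfer multiplier is c × k ≈ 1.857, so ΔY = k × (c·ΔTR) = (+¥319.15 trillion) / 0.35 ≈ +¥912 trillion.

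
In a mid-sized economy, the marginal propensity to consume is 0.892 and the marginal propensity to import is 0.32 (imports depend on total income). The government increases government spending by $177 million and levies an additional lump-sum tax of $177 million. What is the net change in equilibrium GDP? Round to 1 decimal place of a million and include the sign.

+$44.7 million

Expenditure multiplier = 1/(1 − c + m) = 1/(1 − 0.892 + 0.32) = 1/0.428 ≈ 2.336.
ΔG contributes k·ΔG = (+$177 million) / 0.428 ≈ +$413.6 million.
ΔT of +$177 million changes first-round spending by −c·ΔT = −$157.884 million, contributing k·(−c·ΔT) = (−$157.884 million) / 0.428 ≈ −$368.9 million.
Net ΔY = k(ΔG − c·ΔT) = (+$19.116 million) / 0.428 ≈ +$44.7 million.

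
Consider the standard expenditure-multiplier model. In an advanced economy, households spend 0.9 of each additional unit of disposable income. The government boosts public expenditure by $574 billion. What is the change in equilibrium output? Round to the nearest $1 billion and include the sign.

+$5,740 billion

Spending multiplier = 1/(1 − MPC) = 1/(1 − 0.9) = 1/0.1 = 10.
ΔY = k × ΔG = (+$574 billion) / 0.1 = +$5,740 billion.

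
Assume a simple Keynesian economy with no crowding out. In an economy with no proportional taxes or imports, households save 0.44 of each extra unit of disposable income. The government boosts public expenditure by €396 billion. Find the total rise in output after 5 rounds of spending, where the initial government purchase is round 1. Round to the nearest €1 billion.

MPC = 1 − MPS = 1 − 0.44 = 0.56.
Round 1 adds ΔG = €396 billion; each later round is MPC = 0.56 times the previous.
After 5 rounds: 396 + 221.76 + 124.1856 + 69.543936 + 38.94460416 = ΔG·(1 − c^5)/(1 − c) = 396 × (1 − 0.0550731776)/0.44 ≈ €850 billion.

€850 billion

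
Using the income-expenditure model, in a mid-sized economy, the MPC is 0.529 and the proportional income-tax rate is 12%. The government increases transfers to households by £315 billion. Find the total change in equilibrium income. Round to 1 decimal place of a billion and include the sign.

The transfer change shifts disposable income by +£315 billion, so first-round consumption changes by c·ΔTR = 0.529 × (+£315 billion) = +£166.635 billion.
Expenditure multiplier = 1/(1 − c(1−t)) = 1/(1 − 0.529×0.88) = 1/0.53448 ≈ 1.871.
The transfer multiplier is c × k ≈ 0.99, so ΔY = k × (c·ΔTR) = (+£166.635 billion) / 0.53448 ≈ +£311.8 billion.

+£311.8 billion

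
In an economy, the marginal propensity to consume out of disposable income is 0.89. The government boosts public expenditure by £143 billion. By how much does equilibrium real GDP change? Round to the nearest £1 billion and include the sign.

Spending multiplier = 1/(1 − MPC) = 1/(1 − 0.89) = 1/0.11 ≈ 9.091.
ΔY = k × ΔG = (+£143 billion) / 0.11 = +£1,300 billion.

+£1,300 billion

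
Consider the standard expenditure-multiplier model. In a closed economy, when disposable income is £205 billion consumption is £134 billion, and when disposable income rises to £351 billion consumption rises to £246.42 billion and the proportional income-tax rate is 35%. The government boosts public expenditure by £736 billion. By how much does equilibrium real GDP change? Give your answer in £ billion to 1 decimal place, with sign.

+£1,473.5 billion

MPC = ΔC/ΔYd = (246.42 − 134)/(351 − 205) = 112.42/146 = 0.77.
Expenditure multiplier = 1/(1 − c(1−t)) = 1/(1 − 0.77×0.65) = 1/0.4995 ≈ 2.002.
ΔY = k × ΔG = (+£736 billion) / 0.4995 ≈ +£1,473.5 billion.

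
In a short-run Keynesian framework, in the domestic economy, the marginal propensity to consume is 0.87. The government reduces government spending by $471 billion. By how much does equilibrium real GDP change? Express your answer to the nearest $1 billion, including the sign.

Spending multiplier = 1/(1 − MPC) = 1/(1 − 0.87) = 1/0.13 ≈ 7.692.
ΔY = k × ΔG = (−$471 billion) / 0.13 ≈ −$3,623 billion.

−$3,623 billion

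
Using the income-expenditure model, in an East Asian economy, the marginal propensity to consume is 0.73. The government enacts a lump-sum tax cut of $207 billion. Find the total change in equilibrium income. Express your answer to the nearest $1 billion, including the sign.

A lump-sum tax change of −$207 billion shifts disposable income by +$207 billion; first-round consumption changes by −c × ΔT = −0.73 × (−$207 billion) = +$151.11 billion.
Expenditure multiplier = 1/(1 − MPC) = 1/(1 − 0.73) = 1/0.27 ≈ 3.704.
The tax multiplier is −c × k ≈ −2.704, so ΔY = k × (−c·ΔT) = (+$151.11 billion) / 0.27 ≈ +$560 billion.

+$560 billion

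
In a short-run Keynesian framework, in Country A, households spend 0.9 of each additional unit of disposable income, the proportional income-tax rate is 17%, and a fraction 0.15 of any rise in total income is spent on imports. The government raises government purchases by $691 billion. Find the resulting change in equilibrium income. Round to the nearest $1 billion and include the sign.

Expenditure multiplier = 1/(1 − c(1−t) + m) = 1/(1 − 0.9×0.83 + 0.15) = 1/0.403 ≈ 2.481.
ΔY = k × ΔG = (+$691 billion) / 0.403 ≈ +$1,715 billion.

+$1,715 billion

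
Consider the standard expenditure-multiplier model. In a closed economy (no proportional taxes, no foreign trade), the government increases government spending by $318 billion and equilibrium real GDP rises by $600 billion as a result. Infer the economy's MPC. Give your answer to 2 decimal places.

Implied spending multiplier k = ΔY/ΔG = 600/318 ≈ 1.8868.
Since k = 1/(1 − MPC), MPC = 1 − 1/k = 1 − ΔG/ΔY = 1 − 318/600 = 0.47.

0.47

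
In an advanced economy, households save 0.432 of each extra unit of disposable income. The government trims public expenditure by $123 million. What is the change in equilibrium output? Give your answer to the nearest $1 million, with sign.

MPC = 1 − MPS = 1 − 0.432 = 0.568.
Expenditure multiplier = 1/(1 − MPC) = 1/(1 − 0.568) = 1/0.432 ≈ 2.315.
ΔY = k × ΔG = (−$123 million) / 0.432 ≈ −$285 million.

−$285 million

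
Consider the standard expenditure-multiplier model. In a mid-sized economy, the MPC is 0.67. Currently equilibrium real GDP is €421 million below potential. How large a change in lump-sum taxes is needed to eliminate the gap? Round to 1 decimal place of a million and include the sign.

−€207.4 million

Spending multiplier = 1/(1 − MPC) = 1/(1 − 0.67) = 1/0.33 ≈ 3.03.
Tax multiplier = −c·k = −0.67/0.33 ≈ −2.03. Need ΔY = +€421 million, so ΔT = ΔY/(−c·k) = −(+€421 million) × 0.33 / 0.67 ≈ −€207.4 million.
The government should cut lump-sum taxes by €207.4 million.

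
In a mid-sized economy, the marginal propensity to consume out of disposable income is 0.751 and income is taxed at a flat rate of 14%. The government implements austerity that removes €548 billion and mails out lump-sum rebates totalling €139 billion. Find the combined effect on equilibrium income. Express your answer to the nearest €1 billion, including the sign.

Expenditure multiplier = 1/(1 − c(1−t)) = 1/(1 − 0.751×0.86) = 1/0.35414 ≈ 2.824.
ΔG contributes k·ΔG = (−€548 billion) / 0.35414 ≈ −€1,547.4 billion.
ΔT of −€139 billion changes first-round spending by −c·ΔT = +€104.389 billion, contributing k·(−c·ΔT) = (+€104.389 billion) / 0.35414 ≈ +€294.8 billion.
Net ΔY = k(ΔG − c·ΔT) = (−€443.611 billion) / 0.35414 ≈ −€1,253 billion.

−€1,253 billion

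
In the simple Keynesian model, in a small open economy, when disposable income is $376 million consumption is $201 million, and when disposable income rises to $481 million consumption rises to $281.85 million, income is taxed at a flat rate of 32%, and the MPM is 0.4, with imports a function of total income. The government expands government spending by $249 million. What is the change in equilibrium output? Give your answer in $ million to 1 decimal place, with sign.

+$284.1 million

MPC = ΔC/ΔYd = (281.85 − 201)/(481 − 376) = 80.85/105 = 0.77.
Expenditure multiplier = 1/(1 − c(1−t) + m) = 1/(1 − 0.77×0.68 + 0.4) = 1/0.8764 ≈ 1.141.
ΔY = k × ΔG = (+$249 million) / 0.8764 ≈ +$284.1 million.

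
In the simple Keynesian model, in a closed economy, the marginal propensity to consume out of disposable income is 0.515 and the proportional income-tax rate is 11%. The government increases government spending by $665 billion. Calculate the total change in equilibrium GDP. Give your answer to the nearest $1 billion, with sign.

Government-spending multiplier = 1/(1 − c(1−t)) = 1/(1 − 0.515×0.89) = 1/0.54165 ≈ 1.846.
ΔY = k × ΔG = (+$665 billion) / 0.54165 ≈ +$1,228 billion.

+$1,228 billion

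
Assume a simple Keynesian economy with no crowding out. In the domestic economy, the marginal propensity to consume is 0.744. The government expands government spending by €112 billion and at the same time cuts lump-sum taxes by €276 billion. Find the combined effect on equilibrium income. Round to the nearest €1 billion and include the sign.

+€1,240 billion

Expenditure multiplier = 1/(1 − MPC) = 1/(1 − 0.744) = 1/0.256 ≈ 3.906.
ΔG contributes k·ΔG = (+€112 billion) / 0.256 = +€437.5 billion.
ΔT of −€276 billion changes first-round spending by −c·ΔT = +€205.344 billion, contributing k·(−c·ΔT) = (+€205.344 billion) / 0.256 ≈ +€802.1 billion.
Net ΔY = k(ΔG − c·ΔT) = (+€317.344 billion) / 0.256 ≈ +€1,240 billion.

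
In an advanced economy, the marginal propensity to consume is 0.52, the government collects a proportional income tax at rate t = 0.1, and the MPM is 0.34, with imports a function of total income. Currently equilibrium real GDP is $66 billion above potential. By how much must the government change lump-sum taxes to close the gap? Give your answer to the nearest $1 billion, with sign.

Spending multiplier = 1/(1 − c(1−t) + m) = 1/(1 − 0.52×0.9 + 0.34) = 1/0.872 ≈ 1.147.
Tax multiplier = −c·k = −0.52/0.872 ≈ −0.596. Need ΔY = −$66 billion, so ΔT = ΔY/(−c·k) = −(−$66 billion) × 0.872 / 0.52 ≈ +$111 billion.
The government should raise lump-sum taxes by $111 billion.

+$111 billion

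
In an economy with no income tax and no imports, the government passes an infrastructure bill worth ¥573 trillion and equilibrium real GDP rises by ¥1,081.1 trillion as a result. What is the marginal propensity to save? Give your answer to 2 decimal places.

Implied spending multiplier k = ΔY/ΔG = 1,081.1/573 ≈ 1.8867.
Since k = 1/(1 − MPC), MPC = 1 − 1/k = 1 − ΔG/ΔY = 1 − 573/1,081.1 ≈ 0.47.
MPS = 1 − MPC = 0.53.

0.53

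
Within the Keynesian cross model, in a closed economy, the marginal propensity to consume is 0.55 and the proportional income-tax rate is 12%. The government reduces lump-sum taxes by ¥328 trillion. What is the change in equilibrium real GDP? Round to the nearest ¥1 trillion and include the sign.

A lump-sum tax change of −¥328 trillion shifts disposable income by +¥328 trillion; first-round consumption changes by −c × ΔT = −0.55 × (−¥328 trillion) = +¥180.4 trillion.
Expenditure multiplier = 1/(1 − c(1−t)) = 1/(1 − 0.55×0.88) = 1/0.516 ≈ 1.938.
The tax multiplier is −c × k ≈ −1.066, so ΔY = k × (−c·ΔT) = (+¥180.4 trillion) / 0.516 ≈ +¥350 trillion.

+¥350 trillion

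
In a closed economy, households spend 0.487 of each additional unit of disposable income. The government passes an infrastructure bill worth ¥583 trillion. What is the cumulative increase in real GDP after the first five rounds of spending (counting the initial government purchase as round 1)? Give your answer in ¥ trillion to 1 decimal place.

Round 1 adds ΔG = ¥583 trillion; each later round is MPC = 0.487 times the previous.
After 5 rounds: 583 + 283.921 + 138.269527 + 67.337259649 + 32.793245449063 = ΔG·(1 − c^5)/(1 − c) = 583 × (1 − 0.027393328531207)/0.513 ≈ ¥1,105.3 trillion.

¥1,105.3 trillion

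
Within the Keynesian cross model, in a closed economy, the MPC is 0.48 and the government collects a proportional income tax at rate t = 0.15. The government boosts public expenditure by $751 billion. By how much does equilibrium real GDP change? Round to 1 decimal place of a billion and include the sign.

Spending multiplier = 1/(1 − c(1−t)) = 1/(1 − 0.48×0.85) = 1/0.592 ≈ 1.689.
ΔY = k × ΔG = (+$751 billion) / 0.592 ≈ +$1,268.6 billion.

+$1,268.6 billion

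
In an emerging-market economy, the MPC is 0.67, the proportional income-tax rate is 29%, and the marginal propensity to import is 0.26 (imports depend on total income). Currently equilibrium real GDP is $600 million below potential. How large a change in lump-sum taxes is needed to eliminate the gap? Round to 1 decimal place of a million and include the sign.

−$702.4 million

Spending multiplier = 1/(1 − c(1−t) + m) = 1/(1 − 0.67×0.71 + 0.26) = 1/0.7843 ≈ 1.275.
Tax multiplier = −c·k = −0.67/0.7843 ≈ −0.854. Need ΔY = +$600 million, so ΔT = ΔY/(−c·k) = −(+$600 million) × 0.7843 / 0.67 ≈ −$702.4 million.
The government should cut lump-sum taxes by $702.4 million.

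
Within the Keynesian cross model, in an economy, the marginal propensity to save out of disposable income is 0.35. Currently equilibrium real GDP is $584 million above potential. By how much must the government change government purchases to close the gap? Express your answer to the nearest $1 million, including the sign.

MPC = 1 − MPS = 1 − 0.35 = 0.65.
Spending multiplier = 1/(1 − MPC) = 1/(1 − 0.65) = 1/0.35 ≈ 2.857.
Need ΔY = −$584 million, so ΔG = ΔY/k = (−$584 million) × 0.35 ≈ −$204 million.
The government should cut government purchases by $204 million.

−$204 million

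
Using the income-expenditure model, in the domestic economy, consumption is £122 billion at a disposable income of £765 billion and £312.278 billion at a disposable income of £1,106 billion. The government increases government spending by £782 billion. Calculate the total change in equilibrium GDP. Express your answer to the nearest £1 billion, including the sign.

MPC = ΔC/ΔYd = (312.278 − 122)/(1,106 − 765) = 190.278/341 = 0.558.
Government-spending multiplier = 1/(1 − MPC) = 1/(1 − 0.558) = 1/0.442 ≈ 2.262.
ΔY = k × ΔG = (+£782 billion) / 0.442 ≈ +£1,769 billion.

+£1,769 billion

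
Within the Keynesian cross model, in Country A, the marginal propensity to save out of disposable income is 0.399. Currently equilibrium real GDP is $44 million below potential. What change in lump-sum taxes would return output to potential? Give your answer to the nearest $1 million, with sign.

−$29 million

MPC = 1 − MPS = 1 − 0.399 = 0.601.
Spending multiplier = 1/(1 − MPC) = 1/(1 − 0.601) = 1/0.399 ≈ 2.506.
Tax multiplier = −c·k = −0.601/0.399 ≈ −1.506. Need ΔY = +$44 million, so ΔT = ΔY/(−c·k) = −(+$44 million) × 0.399 / 0.601 ≈ −$29 million.
The government should cut lump-sum taxes by $29 million.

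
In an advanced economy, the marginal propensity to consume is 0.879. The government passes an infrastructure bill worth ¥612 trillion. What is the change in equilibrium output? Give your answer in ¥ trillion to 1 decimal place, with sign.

+¥5,057.9 trillion

Expenditure multiplier = 1/(1 − MPC) = 1/(1 − 0.879) = 1/0.121 ≈ 8.264.
ΔY = k × ΔG = (+¥612 trillion) / 0.121 ≈ +¥5,057.9 trillion.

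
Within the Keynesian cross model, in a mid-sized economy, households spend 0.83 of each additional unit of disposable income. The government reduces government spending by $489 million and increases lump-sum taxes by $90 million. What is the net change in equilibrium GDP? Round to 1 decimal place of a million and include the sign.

−$3,315.9 million

Expenditure multiplier = 1/(1 − MPC) = 1/(1 − 0.83) = 1/0.17 ≈ 5.882.
ΔG contributes k·ΔG = (−$489 million) / 0.17 ≈ −$2,876.5 million.
ΔT of +$90 million changes first-round spending by −c·ΔT = −$74.7 million, contributing k·(−c·ΔT) = (−$74.7 million) / 0.17 ≈ −$439.4 million.
Net ΔY = k(ΔG − c·ΔT) = (−$563.7 million) / 0.17 ≈ −$3,315.9 million.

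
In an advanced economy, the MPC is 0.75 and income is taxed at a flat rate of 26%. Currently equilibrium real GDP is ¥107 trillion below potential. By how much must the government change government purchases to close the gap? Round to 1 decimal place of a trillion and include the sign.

+¥47.6 trillion

Spending multiplier = 1/(1 − c(1−t)) = 1/(1 − 0.75×0.74) = 1/0.445 ≈ 2.247.
Need ΔY = +¥107 trillion, so ΔG = ΔY/k = (+¥107 trillion) × 0.445 ≈ +¥47.6 trillion.
The government should increase government purchases by ¥47.6 trillion.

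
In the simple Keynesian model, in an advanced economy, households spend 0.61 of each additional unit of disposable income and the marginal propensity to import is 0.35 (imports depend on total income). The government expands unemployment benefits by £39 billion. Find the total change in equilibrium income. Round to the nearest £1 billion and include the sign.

The transfer change shifts disposable income by +£39 billion, so first-round consumption changes by c·ΔTR = 0.61 × (+£39 billion) = +£23.79 billion.
Expenditure multiplier = 1/(1 − c + m) = 1/(1 − 0.61 + 0.35) = 1/0.74 ≈ 1.351.
The transfer multiplier is c × k ≈ 0.824, so ΔY = k × (c·ΔTR) = (+£23.79 billion) / 0.74 ≈ +£32 billion.

+£32 billion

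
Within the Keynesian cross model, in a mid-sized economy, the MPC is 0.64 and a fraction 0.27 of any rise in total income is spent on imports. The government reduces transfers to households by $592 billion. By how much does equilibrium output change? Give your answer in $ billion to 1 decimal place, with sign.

−$601.4 billion

The transfer change shifts disposable income by −$592 billion, so first-round consumption changes by c·ΔTR = 0.64 × (−$592 billion) = −$378.88 billion.
Expenditure multiplier = 1/(1 − c + m) = 1/(1 − 0.64 + 0.27) = 1/0.63 ≈ 1.587.
The transfer multiplier is c × k ≈ 1.016, so ΔY = k × (c·ΔTR) = (−$378.88 billion) / 0.63 ≈ −$601.4 billion.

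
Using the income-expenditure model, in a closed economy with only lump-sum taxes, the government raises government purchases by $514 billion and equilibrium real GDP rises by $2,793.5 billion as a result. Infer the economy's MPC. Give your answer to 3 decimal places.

0.816

Implied spending multiplier k = ΔY/ΔG = 2,793.5/514 ≈ 5.4348.
Since k = 1/(1 − MPC), MPC = 1 − 1/k = 1 − ΔG/ΔY = 1 − 514/2,793.5 ≈ 0.816.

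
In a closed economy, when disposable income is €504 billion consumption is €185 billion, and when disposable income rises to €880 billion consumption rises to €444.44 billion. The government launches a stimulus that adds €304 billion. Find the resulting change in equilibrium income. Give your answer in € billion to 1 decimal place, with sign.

+€980.6 billion

MPC = ΔC/ΔYd = (444.44 − 185)/(880 − 504) = 259.44/376 = 0.69.
Government-spending multiplier = 1/(1 − MPC) = 1/(1 − 0.69) = 1/0.31 ≈ 3.226.
ΔY = k × ΔG = (+€304 billion) / 0.31 ≈ +€980.6 billion.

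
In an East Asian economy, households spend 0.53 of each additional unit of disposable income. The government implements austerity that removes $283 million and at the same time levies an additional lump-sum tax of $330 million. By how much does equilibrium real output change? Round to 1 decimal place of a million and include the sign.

Expenditure multiplier = 1/(1 − MPC) = 1/(1 − 0.53) = 1/0.47 ≈ 2.128.
ΔG contributes k·ΔG = (−$283 million) / 0.47 ≈ −$602.1 million.
ΔT of +$330 million changes first-round spending by −c·ΔT = −$174.9 million, contributing k·(−c·ΔT) = (−$174.9 million) / 0.47 ≈ −$372.1 million.
Net ΔY = k(ΔG − c·ΔT) = (−$457.9 million) / 0.47 ≈ −$974.3 million.

−$974.3 million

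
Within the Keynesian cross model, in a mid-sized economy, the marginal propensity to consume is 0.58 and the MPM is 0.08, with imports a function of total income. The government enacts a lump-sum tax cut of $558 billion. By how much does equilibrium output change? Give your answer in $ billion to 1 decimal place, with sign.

A lump-sum tax change of −$558 billion shifts disposable income by +$558 billion; first-round consumption changes by −c × ΔT = −0.58 × (−$558 billion) = +$323.64 billion.
Expenditure multiplier = 1/(1 − c + m) = 1/(1 − 0.58 + 0.08) = 1/0.5 = 2.
The tax multiplier is −c × k = −1.16, so ΔY = k × (−c·ΔT) = (+$323.64 billion) / 0.5 ≈ +$647.3 billion.

+$647.3 billion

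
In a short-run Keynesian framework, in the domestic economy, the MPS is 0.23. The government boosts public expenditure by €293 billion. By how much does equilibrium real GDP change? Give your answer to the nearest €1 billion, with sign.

MPC = 1 − MPS = 1 − 0.23 = 0.77.
Government-spending multiplier = 1/(1 − MPC) = 1/(1 − 0.77) = 1/0.23 ≈ 4.348.
ΔY = k × ΔG = (+€293 billion) / 0.23 ≈ +€1,274 billion.

+€1,274 billion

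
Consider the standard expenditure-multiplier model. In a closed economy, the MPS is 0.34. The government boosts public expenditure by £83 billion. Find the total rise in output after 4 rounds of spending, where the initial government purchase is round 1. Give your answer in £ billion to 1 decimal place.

£197.8 billion

MPC = 1 − MPS = 1 − 0.34 = 0.66.
Round 1 adds ΔG = £83 billion; each later round is MPC = 0.66 times the previous.
After 4 rounds: 83 + 54.78 + 36.1548 + 23.862168 = ΔG·(1 − c^4)/(1 − c) = 83 × (1 − 0.18974736)/0.34 ≈ £197.8 billion.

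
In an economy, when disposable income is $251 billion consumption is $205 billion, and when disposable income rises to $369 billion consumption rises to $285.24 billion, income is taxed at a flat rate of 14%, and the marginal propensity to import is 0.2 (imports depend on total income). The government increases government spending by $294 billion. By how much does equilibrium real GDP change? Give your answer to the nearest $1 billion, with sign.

+$478 billion

MPC = ΔC/ΔYd = (285.24 − 205)/(369 − 251) = 80.24/118 = 0.68.
Spending multiplier = 1/(1 − c(1−t) + m) = 1/(1 − 0.68×0.86 + 0.2) = 1/0.6152 ≈ 1.625.
ΔY = k × ΔG = (+$294 billion) / 0.6152 ≈ +$478 billion.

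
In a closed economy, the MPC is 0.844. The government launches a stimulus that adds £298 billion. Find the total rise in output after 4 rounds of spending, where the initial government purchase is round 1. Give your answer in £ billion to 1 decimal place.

Round 1 adds ΔG = £298 billion; each later round is MPC = 0.844 times the previous.
After 4 rounds: 298 + 251.512 + 212.276128 + 179.161052032 = ΔG·(1 − c^4)/(1 − c) = 298 × (1 − 0.507422576896)/0.156 ≈ £940.9 billion.

£940.9 billion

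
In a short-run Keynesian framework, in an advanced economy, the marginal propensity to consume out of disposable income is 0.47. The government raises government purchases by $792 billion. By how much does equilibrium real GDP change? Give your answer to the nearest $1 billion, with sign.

Spending multiplier = 1/(1 − MPC) = 1/(1 − 0.47) = 1/0.53 ≈ 1.887.
ΔY = k × ΔG = (+$792 billion) / 0.53 ≈ +$1,494 billion.

+$1,494 billion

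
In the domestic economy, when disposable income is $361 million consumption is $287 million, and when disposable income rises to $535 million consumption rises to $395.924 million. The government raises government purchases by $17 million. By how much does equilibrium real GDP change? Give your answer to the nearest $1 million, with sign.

+$45 million

MPC = ΔC/ΔYd = (395.924 − 287)/(535 − 361) = 108.924/174 = 0.626.
Spending multiplier = 1/(1 − MPC) = 1/(1 − 0.626) = 1/0.374 ≈ 2.674.
ΔY = k × ΔG = (+$17 million) / 0.374 ≈ +$45 million.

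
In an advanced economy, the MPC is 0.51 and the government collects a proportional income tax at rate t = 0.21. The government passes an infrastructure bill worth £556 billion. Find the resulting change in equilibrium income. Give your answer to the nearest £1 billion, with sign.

+£931 billion

Spending multiplier = 1/(1 − c(1−t)) = 1/(1 − 0.51×0.79) = 1/0.5971 ≈ 1.675.
ΔY = k × ΔG = (+£556 billion) / 0.5971 ≈ +£931 billion.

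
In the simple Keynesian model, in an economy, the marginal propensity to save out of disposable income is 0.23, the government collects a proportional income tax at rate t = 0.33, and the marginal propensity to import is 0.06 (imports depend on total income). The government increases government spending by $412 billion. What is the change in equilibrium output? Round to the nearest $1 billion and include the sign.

MPC = 1 − MPS = 1 − 0.23 = 0.77.
Expenditure multiplier = 1/(1 − c(1−t) + m) = 1/(1 − 0.77×0.67 + 0.06) = 1/0.5441 ≈ 1.838.
ΔY = k × ΔG = (+$412 billion) / 0.5441 ≈ +$757 billion.

+$757 billion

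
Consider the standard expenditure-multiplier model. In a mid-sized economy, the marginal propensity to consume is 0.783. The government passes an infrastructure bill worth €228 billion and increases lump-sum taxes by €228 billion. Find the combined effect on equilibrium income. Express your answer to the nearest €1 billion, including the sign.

+€228 billion

Expenditure multiplier = 1/(1 − MPC) = 1/(1 − 0.783) = 1/0.217 ≈ 4.608.
ΔG contributes k·ΔG = (+€228 billion) / 0.217 ≈ +€1,050.7 billion.
ΔT of +€228 billion changes first-round spending by −c·ΔT = −€178.524 billion, contributing k·(−c·ΔT) = (−€178.524 billion) / 0.217 ≈ −€822.7 billion.
With ΔG = ΔT and no other leakages, the balanced-budget multiplier is 1, so ΔY = ΔG = +€228 billion.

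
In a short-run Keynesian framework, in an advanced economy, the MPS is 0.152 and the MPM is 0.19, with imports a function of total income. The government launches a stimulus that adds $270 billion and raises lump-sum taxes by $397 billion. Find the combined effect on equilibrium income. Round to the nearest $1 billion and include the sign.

MPC = 1 − MPS = 1 − 0.152 = 0.848.
Expenditure multiplier = 1/(1 − c + m) = 1/(1 − 0.848 + 0.19) = 1/0.342 ≈ 2.924.
ΔG contributes k·ΔG = (+$270 billion) / 0.342 ≈ +$789.5 billion.
ΔT of +$397 billion changes first-round spending by −c·ΔT = −$336.656 billion, contributing k·(−c·ΔT) = (−$336.656 billion) / 0.342 ≈ −$984.4 billion.
Net ΔY = k(ΔG − c·ΔT) = (−$66.656 billion) / 0.342 ≈ −$195 billion.

−$195 billion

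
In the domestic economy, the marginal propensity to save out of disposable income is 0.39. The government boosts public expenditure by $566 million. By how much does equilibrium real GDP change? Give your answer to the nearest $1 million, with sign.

MPC = 1 − MPS = 1 − 0.39 = 0.61.
Expenditure multiplier = 1/(1 − MPC) = 1/(1 − 0.61) = 1/0.39 ≈ 2.564.
ΔY = k × ΔG = (+$566 million) / 0.39 ≈ +$1,451 million.

+$1,451 million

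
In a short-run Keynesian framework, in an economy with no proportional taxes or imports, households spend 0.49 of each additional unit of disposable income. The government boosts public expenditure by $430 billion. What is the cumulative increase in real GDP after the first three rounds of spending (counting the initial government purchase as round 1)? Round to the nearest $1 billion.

Round 1 adds ΔG = $430 billion; each later round is MPC = 0.49 times the previous.
After 3 rounds: 430 + 210.7 + 103.243 = ΔG·(1 − c^3)/(1 − c) = 430 × (1 − 0.117649)/0.51 ≈ $744 billion.

$744 billion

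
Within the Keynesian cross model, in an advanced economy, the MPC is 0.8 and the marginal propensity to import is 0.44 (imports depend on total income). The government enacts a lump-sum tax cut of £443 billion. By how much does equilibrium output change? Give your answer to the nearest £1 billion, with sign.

A lump-sum tax change of −£443 billion shifts disposable income by +£443 billion; first-round consumption changes by −c × ΔT = −0.8 × (−£443 billion) = +£354.4 billion.
Expenditure multiplier = 1/(1 − c + m) = 1/(1 − 0.8 + 0.44) = 1/0.64 ≈ 1.563.
The tax multiplier is −c × k = −1.25, so ΔY = k × (−c·ΔT) = (+£354.4 billion) / 0.64 ≈ +£554 billion.

+£554 billion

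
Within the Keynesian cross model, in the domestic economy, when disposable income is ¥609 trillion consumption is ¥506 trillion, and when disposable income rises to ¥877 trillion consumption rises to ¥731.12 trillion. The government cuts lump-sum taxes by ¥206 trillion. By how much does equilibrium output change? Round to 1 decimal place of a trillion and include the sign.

+¥1,081.5 trillion

MPC = ΔC/ΔYd = (731.12 − 506)/(877 − 609) = 225.12/268 = 0.84.
A lump-sum tax change of −¥206 trillion shifts disposable income by +¥206 trillion; first-round consumption changes by −c × ΔT = −0.84 × (−¥206 trillion) = +¥173.04 trillion.
Expenditure multiplier = 1/(1 − MPC) = 1/(1 − 0.84) = 1/0.16 = 6.25.
The tax multiplier is −c × k = −5.25, so ΔY = k × (−c·ΔT) = (+¥173.04 trillion) / 0.16 = +¥1,081.5 trillion.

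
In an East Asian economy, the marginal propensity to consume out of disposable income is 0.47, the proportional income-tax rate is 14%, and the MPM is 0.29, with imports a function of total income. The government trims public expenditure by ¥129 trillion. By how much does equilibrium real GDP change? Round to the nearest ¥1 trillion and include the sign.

−¥146 trillion

Expenditure multiplier = 1/(1 − c(1−t) + m) = 1/(1 − 0.47×0.86 + 0.29) = 1/0.8858 ≈ 1.129.
ΔY = k × ΔG = (−¥129 trillion) / 0.8858 ≈ −¥146 trillion.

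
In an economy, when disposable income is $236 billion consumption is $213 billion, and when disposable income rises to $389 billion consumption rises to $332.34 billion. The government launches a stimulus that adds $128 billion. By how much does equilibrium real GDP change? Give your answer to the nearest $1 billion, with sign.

+$582 billion

MPC = ΔC/ΔYd = (332.34 − 213)/(389 − 236) = 119.34/153 = 0.78.
Expenditure multiplier = 1/(1 − MPC) = 1/(1 − 0.78) = 1/0.22 ≈ 4.545.
ΔY = k × ΔG = (+$128 billion) / 0.22 ≈ +$582 billion.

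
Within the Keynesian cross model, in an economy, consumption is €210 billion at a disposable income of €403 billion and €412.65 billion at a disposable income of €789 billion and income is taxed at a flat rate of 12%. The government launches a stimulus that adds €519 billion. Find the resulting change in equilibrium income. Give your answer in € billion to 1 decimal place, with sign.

+€964.7 billion

MPC = ΔC/ΔYd = (412.65 − 210)/(789 − 403) = 202.65/386 = 0.525.
Government-spending multiplier = 1/(1 − c(1−t)) = 1/(1 − 0.525×0.88) = 1/0.538 ≈ 1.859.
ΔY = k × ΔG = (+€519 billion) / 0.538 ≈ +€964.7 billion.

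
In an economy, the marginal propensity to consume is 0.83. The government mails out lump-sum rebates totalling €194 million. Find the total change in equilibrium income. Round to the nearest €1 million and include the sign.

A lump-sum tax change of −€194 million shifts disposable income by +€194 million; first-round consumption changes by −c × ΔT = −0.83 × (−€194 million) = +€161.02 million.
Expenditure multiplier = 1/(1 − MPC) = 1/(1 − 0.83) = 1/0.17 ≈ 5.882.
The tax multiplier is −c × k ≈ −4.882, so ΔY = k × (−c·ΔT) = (+€161.02 million) / 0.17 ≈ +€947 million.

+€947 million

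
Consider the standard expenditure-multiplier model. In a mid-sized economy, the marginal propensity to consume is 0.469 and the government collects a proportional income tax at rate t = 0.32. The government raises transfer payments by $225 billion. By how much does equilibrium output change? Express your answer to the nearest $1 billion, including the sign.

+$155 billion

The transfer change shifts disposable income by +$225 billion, so first-round consumption changes by c·ΔTR = 0.469 × (+$225 billion) = +$105.525 billion.
Expenditure multiplier = 1/(1 − c(1−t)) = 1/(1 − 0.469×0.68) = 1/0.68108 ≈ 1.468.
The transfer multiplier is c × k ≈ 0.689, so ΔY = k × (c·ΔTR) = (+$105.525 billion) / 0.68108 ≈ +$155 billion.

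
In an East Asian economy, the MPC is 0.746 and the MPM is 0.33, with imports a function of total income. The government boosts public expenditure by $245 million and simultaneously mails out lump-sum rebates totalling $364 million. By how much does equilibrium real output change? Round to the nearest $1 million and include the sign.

Expenditure multiplier = 1/(1 − c + m) = 1/(1 − 0.746 + 0.33) = 1/0.584 ≈ 1.712.
ΔG contributes k·ΔG = (+$245 million) / 0.584 ≈ +$419.5 million.
ΔT of −$364 million changes first-round spending by −c·ΔT = +$271.544 million, contributing k·(−c·ΔT) = (+$271.544 million) / 0.584 ≈ +$465 million.
Net ΔY = k(ΔG − c·ΔT) = (+$516.544 million) / 0.584 ≈ +$884 million.

+$884 million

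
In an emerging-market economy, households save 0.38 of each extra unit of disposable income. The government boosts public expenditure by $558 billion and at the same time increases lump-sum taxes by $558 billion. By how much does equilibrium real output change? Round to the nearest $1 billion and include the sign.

+$558 billion

MPC = 1 − MPS = 1 − 0.38 = 0.62.
Expenditure multiplier = 1/(1 − MPC) = 1/(1 − 0.62) = 1/0.38 ≈ 2.632.
ΔG contributes k·ΔG = (+$558 billion) / 0.38 ≈ +$1,468.4 billion.
ΔT of +$558 billion changes first-round spending by −c·ΔT = −$345.96 billion, contributing k·(−c·ΔT) = (−$345.96 billion) / 0.38 ≈ −$910.4 billion.
With ΔG = ΔT and no other leakages, the balanced-budget multiplier is 1, so ΔY = ΔG = +$558 billion.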